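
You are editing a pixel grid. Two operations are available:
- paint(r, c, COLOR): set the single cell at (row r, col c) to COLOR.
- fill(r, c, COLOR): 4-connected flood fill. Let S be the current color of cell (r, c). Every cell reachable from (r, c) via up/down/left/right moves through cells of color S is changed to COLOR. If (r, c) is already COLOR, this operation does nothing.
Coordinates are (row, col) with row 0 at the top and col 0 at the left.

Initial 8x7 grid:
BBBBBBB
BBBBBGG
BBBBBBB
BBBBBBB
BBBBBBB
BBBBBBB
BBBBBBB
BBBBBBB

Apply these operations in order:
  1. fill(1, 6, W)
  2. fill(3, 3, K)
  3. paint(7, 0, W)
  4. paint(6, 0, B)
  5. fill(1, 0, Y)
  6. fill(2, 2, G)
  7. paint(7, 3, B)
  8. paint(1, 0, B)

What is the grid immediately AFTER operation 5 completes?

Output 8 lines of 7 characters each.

Answer: YYYYYYY
YYYYYWW
YYYYYYY
YYYYYYY
YYYYYYY
YYYYYYY
BYYYYYY
WYYYYYY

Derivation:
After op 1 fill(1,6,W) [2 cells changed]:
BBBBBBB
BBBBBWW
BBBBBBB
BBBBBBB
BBBBBBB
BBBBBBB
BBBBBBB
BBBBBBB
After op 2 fill(3,3,K) [54 cells changed]:
KKKKKKK
KKKKKWW
KKKKKKK
KKKKKKK
KKKKKKK
KKKKKKK
KKKKKKK
KKKKKKK
After op 3 paint(7,0,W):
KKKKKKK
KKKKKWW
KKKKKKK
KKKKKKK
KKKKKKK
KKKKKKK
KKKKKKK
WKKKKKK
After op 4 paint(6,0,B):
KKKKKKK
KKKKKWW
KKKKKKK
KKKKKKK
KKKKKKK
KKKKKKK
BKKKKKK
WKKKKKK
After op 5 fill(1,0,Y) [52 cells changed]:
YYYYYYY
YYYYYWW
YYYYYYY
YYYYYYY
YYYYYYY
YYYYYYY
BYYYYYY
WYYYYYY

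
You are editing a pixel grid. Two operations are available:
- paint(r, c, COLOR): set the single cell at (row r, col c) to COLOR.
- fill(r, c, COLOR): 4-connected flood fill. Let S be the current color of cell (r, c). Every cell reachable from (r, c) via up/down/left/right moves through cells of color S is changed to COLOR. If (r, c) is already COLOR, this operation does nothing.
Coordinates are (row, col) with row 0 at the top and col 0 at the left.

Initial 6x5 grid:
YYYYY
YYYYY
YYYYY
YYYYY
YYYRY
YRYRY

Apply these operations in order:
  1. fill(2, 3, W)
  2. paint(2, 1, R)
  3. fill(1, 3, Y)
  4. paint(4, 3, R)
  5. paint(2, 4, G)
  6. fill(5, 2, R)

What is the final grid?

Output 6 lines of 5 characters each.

After op 1 fill(2,3,W) [27 cells changed]:
WWWWW
WWWWW
WWWWW
WWWWW
WWWRW
WRWRW
After op 2 paint(2,1,R):
WWWWW
WWWWW
WRWWW
WWWWW
WWWRW
WRWRW
After op 3 fill(1,3,Y) [26 cells changed]:
YYYYY
YYYYY
YRYYY
YYYYY
YYYRY
YRYRY
After op 4 paint(4,3,R):
YYYYY
YYYYY
YRYYY
YYYYY
YYYRY
YRYRY
After op 5 paint(2,4,G):
YYYYY
YYYYY
YRYYG
YYYYY
YYYRY
YRYRY
After op 6 fill(5,2,R) [25 cells changed]:
RRRRR
RRRRR
RRRRG
RRRRR
RRRRR
RRRRR

Answer: RRRRR
RRRRR
RRRRG
RRRRR
RRRRR
RRRRR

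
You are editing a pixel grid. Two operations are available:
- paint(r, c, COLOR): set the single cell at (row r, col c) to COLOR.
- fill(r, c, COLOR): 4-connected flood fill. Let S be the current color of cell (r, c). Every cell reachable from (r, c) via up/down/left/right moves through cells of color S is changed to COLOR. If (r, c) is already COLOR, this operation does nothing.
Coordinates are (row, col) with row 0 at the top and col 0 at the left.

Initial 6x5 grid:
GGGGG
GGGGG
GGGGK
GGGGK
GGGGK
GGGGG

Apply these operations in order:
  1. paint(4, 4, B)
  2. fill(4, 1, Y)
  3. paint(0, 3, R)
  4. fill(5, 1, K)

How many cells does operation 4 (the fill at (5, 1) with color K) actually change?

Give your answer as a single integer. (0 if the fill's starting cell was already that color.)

After op 1 paint(4,4,B):
GGGGG
GGGGG
GGGGK
GGGGK
GGGGB
GGGGG
After op 2 fill(4,1,Y) [27 cells changed]:
YYYYY
YYYYY
YYYYK
YYYYK
YYYYB
YYYYY
After op 3 paint(0,3,R):
YYYRY
YYYYY
YYYYK
YYYYK
YYYYB
YYYYY
After op 4 fill(5,1,K) [26 cells changed]:
KKKRK
KKKKK
KKKKK
KKKKK
KKKKB
KKKKK

Answer: 26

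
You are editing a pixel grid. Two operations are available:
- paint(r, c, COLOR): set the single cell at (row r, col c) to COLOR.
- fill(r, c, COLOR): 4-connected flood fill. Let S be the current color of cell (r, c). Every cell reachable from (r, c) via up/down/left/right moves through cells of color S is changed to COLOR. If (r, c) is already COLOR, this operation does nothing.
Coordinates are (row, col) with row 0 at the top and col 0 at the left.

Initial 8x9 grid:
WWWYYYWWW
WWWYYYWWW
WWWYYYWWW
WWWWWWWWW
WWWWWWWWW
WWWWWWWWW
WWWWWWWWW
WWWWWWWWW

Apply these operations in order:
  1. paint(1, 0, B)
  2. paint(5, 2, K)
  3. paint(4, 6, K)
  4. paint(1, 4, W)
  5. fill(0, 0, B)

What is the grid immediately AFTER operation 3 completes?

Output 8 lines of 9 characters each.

After op 1 paint(1,0,B):
WWWYYYWWW
BWWYYYWWW
WWWYYYWWW
WWWWWWWWW
WWWWWWWWW
WWWWWWWWW
WWWWWWWWW
WWWWWWWWW
After op 2 paint(5,2,K):
WWWYYYWWW
BWWYYYWWW
WWWYYYWWW
WWWWWWWWW
WWWWWWWWW
WWKWWWWWW
WWWWWWWWW
WWWWWWWWW
After op 3 paint(4,6,K):
WWWYYYWWW
BWWYYYWWW
WWWYYYWWW
WWWWWWWWW
WWWWWWKWW
WWKWWWWWW
WWWWWWWWW
WWWWWWWWW

Answer: WWWYYYWWW
BWWYYYWWW
WWWYYYWWW
WWWWWWWWW
WWWWWWKWW
WWKWWWWWW
WWWWWWWWW
WWWWWWWWW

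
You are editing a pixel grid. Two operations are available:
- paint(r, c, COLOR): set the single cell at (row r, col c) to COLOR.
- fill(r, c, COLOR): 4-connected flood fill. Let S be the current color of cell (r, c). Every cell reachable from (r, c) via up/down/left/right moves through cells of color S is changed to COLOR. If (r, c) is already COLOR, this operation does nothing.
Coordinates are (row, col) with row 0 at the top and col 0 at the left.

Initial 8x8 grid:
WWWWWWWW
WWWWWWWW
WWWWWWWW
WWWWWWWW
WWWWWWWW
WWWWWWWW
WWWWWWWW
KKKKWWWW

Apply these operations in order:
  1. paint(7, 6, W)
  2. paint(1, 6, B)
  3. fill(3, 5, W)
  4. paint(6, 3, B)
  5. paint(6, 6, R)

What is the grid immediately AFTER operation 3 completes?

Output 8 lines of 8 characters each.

Answer: WWWWWWWW
WWWWWWBW
WWWWWWWW
WWWWWWWW
WWWWWWWW
WWWWWWWW
WWWWWWWW
KKKKWWWW

Derivation:
After op 1 paint(7,6,W):
WWWWWWWW
WWWWWWWW
WWWWWWWW
WWWWWWWW
WWWWWWWW
WWWWWWWW
WWWWWWWW
KKKKWWWW
After op 2 paint(1,6,B):
WWWWWWWW
WWWWWWBW
WWWWWWWW
WWWWWWWW
WWWWWWWW
WWWWWWWW
WWWWWWWW
KKKKWWWW
After op 3 fill(3,5,W) [0 cells changed]:
WWWWWWWW
WWWWWWBW
WWWWWWWW
WWWWWWWW
WWWWWWWW
WWWWWWWW
WWWWWWWW
KKKKWWWW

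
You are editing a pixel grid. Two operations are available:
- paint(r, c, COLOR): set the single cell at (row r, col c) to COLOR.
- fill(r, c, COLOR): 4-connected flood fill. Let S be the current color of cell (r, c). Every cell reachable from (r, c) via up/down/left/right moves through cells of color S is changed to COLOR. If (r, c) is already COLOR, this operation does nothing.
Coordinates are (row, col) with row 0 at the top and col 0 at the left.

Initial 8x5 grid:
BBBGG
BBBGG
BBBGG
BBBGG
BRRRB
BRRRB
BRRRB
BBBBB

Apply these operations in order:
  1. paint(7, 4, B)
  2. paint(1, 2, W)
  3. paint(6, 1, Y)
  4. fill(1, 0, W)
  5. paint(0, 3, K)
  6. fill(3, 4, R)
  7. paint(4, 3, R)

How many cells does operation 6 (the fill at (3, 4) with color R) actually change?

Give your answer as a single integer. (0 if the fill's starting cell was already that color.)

After op 1 paint(7,4,B):
BBBGG
BBBGG
BBBGG
BBBGG
BRRRB
BRRRB
BRRRB
BBBBB
After op 2 paint(1,2,W):
BBBGG
BBWGG
BBBGG
BBBGG
BRRRB
BRRRB
BRRRB
BBBBB
After op 3 paint(6,1,Y):
BBBGG
BBWGG
BBBGG
BBBGG
BRRRB
BRRRB
BYRRB
BBBBB
After op 4 fill(1,0,W) [22 cells changed]:
WWWGG
WWWGG
WWWGG
WWWGG
WRRRW
WRRRW
WYRRW
WWWWW
After op 5 paint(0,3,K):
WWWKG
WWWGG
WWWGG
WWWGG
WRRRW
WRRRW
WYRRW
WWWWW
After op 6 fill(3,4,R) [7 cells changed]:
WWWKR
WWWRR
WWWRR
WWWRR
WRRRW
WRRRW
WYRRW
WWWWW

Answer: 7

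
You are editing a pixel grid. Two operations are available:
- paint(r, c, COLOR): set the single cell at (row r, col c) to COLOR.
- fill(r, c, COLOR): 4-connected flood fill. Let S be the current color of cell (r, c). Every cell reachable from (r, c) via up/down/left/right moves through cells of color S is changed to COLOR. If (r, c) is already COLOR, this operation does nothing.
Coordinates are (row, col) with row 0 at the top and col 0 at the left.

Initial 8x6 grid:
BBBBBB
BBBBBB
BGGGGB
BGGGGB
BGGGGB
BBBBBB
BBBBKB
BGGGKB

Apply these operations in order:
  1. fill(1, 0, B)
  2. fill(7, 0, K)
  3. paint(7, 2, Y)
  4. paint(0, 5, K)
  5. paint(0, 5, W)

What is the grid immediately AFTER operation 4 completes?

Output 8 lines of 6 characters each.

After op 1 fill(1,0,B) [0 cells changed]:
BBBBBB
BBBBBB
BGGGGB
BGGGGB
BGGGGB
BBBBBB
BBBBKB
BGGGKB
After op 2 fill(7,0,K) [31 cells changed]:
KKKKKK
KKKKKK
KGGGGK
KGGGGK
KGGGGK
KKKKKK
KKKKKK
KGGGKK
After op 3 paint(7,2,Y):
KKKKKK
KKKKKK
KGGGGK
KGGGGK
KGGGGK
KKKKKK
KKKKKK
KGYGKK
After op 4 paint(0,5,K):
KKKKKK
KKKKKK
KGGGGK
KGGGGK
KGGGGK
KKKKKK
KKKKKK
KGYGKK

Answer: KKKKKK
KKKKKK
KGGGGK
KGGGGK
KGGGGK
KKKKKK
KKKKKK
KGYGKK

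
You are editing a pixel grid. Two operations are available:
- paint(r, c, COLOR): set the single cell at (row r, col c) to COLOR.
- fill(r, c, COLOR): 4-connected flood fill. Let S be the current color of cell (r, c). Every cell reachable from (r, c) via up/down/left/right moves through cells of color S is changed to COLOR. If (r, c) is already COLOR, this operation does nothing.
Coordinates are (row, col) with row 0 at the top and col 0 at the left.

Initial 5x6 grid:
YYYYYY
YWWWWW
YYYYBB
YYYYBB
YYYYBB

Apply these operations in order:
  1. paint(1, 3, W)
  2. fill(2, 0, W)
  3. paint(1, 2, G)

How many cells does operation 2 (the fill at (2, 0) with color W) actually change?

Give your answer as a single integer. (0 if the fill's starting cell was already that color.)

After op 1 paint(1,3,W):
YYYYYY
YWWWWW
YYYYBB
YYYYBB
YYYYBB
After op 2 fill(2,0,W) [19 cells changed]:
WWWWWW
WWWWWW
WWWWBB
WWWWBB
WWWWBB

Answer: 19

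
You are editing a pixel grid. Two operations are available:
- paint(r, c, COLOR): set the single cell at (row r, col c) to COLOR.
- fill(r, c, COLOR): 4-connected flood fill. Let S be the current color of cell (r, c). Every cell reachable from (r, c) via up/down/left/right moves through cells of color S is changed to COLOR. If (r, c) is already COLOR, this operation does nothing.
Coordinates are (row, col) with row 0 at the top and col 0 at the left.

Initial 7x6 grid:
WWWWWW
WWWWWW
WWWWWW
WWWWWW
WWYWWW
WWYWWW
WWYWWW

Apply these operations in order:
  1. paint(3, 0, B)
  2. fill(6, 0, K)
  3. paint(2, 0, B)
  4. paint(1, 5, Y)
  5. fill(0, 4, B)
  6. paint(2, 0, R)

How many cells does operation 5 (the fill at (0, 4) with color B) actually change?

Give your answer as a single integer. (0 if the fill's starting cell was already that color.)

Answer: 36

Derivation:
After op 1 paint(3,0,B):
WWWWWW
WWWWWW
WWWWWW
BWWWWW
WWYWWW
WWYWWW
WWYWWW
After op 2 fill(6,0,K) [38 cells changed]:
KKKKKK
KKKKKK
KKKKKK
BKKKKK
KKYKKK
KKYKKK
KKYKKK
After op 3 paint(2,0,B):
KKKKKK
KKKKKK
BKKKKK
BKKKKK
KKYKKK
KKYKKK
KKYKKK
After op 4 paint(1,5,Y):
KKKKKK
KKKKKY
BKKKKK
BKKKKK
KKYKKK
KKYKKK
KKYKKK
After op 5 fill(0,4,B) [36 cells changed]:
BBBBBB
BBBBBY
BBBBBB
BBBBBB
BBYBBB
BBYBBB
BBYBBB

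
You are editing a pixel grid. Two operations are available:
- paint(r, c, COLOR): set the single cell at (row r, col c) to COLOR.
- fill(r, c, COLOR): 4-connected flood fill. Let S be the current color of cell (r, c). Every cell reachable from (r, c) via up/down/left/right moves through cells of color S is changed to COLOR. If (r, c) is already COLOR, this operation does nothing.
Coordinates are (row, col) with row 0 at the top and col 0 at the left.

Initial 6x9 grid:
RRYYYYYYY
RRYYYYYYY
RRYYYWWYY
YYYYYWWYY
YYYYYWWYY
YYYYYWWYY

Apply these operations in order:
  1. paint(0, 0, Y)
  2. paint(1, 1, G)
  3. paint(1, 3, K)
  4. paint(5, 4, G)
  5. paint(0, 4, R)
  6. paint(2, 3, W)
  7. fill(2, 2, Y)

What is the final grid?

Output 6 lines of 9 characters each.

Answer: YRYYRYYYY
RGYKYYYYY
RRYWYWWYY
YYYYYWWYY
YYYYYWWYY
YYYYGWWYY

Derivation:
After op 1 paint(0,0,Y):
YRYYYYYYY
RRYYYYYYY
RRYYYWWYY
YYYYYWWYY
YYYYYWWYY
YYYYYWWYY
After op 2 paint(1,1,G):
YRYYYYYYY
RGYYYYYYY
RRYYYWWYY
YYYYYWWYY
YYYYYWWYY
YYYYYWWYY
After op 3 paint(1,3,K):
YRYYYYYYY
RGYKYYYYY
RRYYYWWYY
YYYYYWWYY
YYYYYWWYY
YYYYYWWYY
After op 4 paint(5,4,G):
YRYYYYYYY
RGYKYYYYY
RRYYYWWYY
YYYYYWWYY
YYYYYWWYY
YYYYGWWYY
After op 5 paint(0,4,R):
YRYYRYYYY
RGYKYYYYY
RRYYYWWYY
YYYYYWWYY
YYYYYWWYY
YYYYGWWYY
After op 6 paint(2,3,W):
YRYYRYYYY
RGYKYYYYY
RRYWYWWYY
YYYYYWWYY
YYYYYWWYY
YYYYGWWYY
After op 7 fill(2,2,Y) [0 cells changed]:
YRYYRYYYY
RGYKYYYYY
RRYWYWWYY
YYYYYWWYY
YYYYYWWYY
YYYYGWWYY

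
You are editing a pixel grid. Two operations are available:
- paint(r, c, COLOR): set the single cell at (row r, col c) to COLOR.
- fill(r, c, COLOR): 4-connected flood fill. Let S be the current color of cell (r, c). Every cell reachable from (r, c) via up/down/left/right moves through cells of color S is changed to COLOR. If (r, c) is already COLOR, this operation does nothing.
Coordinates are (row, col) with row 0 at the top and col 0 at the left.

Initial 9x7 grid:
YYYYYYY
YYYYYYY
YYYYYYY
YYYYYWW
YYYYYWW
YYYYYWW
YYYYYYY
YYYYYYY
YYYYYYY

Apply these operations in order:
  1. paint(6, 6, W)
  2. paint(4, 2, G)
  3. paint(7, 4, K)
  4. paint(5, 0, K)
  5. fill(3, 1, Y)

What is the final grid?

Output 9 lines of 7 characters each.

Answer: YYYYYYY
YYYYYYY
YYYYYYY
YYYYYWW
YYGYYWW
KYYYYWW
YYYYYYW
YYYYKYY
YYYYYYY

Derivation:
After op 1 paint(6,6,W):
YYYYYYY
YYYYYYY
YYYYYYY
YYYYYWW
YYYYYWW
YYYYYWW
YYYYYYW
YYYYYYY
YYYYYYY
After op 2 paint(4,2,G):
YYYYYYY
YYYYYYY
YYYYYYY
YYYYYWW
YYGYYWW
YYYYYWW
YYYYYYW
YYYYYYY
YYYYYYY
After op 3 paint(7,4,K):
YYYYYYY
YYYYYYY
YYYYYYY
YYYYYWW
YYGYYWW
YYYYYWW
YYYYYYW
YYYYKYY
YYYYYYY
After op 4 paint(5,0,K):
YYYYYYY
YYYYYYY
YYYYYYY
YYYYYWW
YYGYYWW
KYYYYWW
YYYYYYW
YYYYKYY
YYYYYYY
After op 5 fill(3,1,Y) [0 cells changed]:
YYYYYYY
YYYYYYY
YYYYYYY
YYYYYWW
YYGYYWW
KYYYYWW
YYYYYYW
YYYYKYY
YYYYYYY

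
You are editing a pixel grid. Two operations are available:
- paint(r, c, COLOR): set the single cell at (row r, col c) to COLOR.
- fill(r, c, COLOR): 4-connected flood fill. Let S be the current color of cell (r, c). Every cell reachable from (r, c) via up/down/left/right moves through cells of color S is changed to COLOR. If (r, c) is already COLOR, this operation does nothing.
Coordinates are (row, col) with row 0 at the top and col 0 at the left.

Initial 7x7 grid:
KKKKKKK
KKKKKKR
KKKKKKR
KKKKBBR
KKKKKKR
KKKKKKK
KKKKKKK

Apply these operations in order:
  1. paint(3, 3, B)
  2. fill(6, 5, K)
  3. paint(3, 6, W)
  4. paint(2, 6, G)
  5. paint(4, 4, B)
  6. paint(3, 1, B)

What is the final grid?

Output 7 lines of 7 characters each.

After op 1 paint(3,3,B):
KKKKKKK
KKKKKKR
KKKKKKR
KKKBBBR
KKKKKKR
KKKKKKK
KKKKKKK
After op 2 fill(6,5,K) [0 cells changed]:
KKKKKKK
KKKKKKR
KKKKKKR
KKKBBBR
KKKKKKR
KKKKKKK
KKKKKKK
After op 3 paint(3,6,W):
KKKKKKK
KKKKKKR
KKKKKKR
KKKBBBW
KKKKKKR
KKKKKKK
KKKKKKK
After op 4 paint(2,6,G):
KKKKKKK
KKKKKKR
KKKKKKG
KKKBBBW
KKKKKKR
KKKKKKK
KKKKKKK
After op 5 paint(4,4,B):
KKKKKKK
KKKKKKR
KKKKKKG
KKKBBBW
KKKKBKR
KKKKKKK
KKKKKKK
After op 6 paint(3,1,B):
KKKKKKK
KKKKKKR
KKKKKKG
KBKBBBW
KKKKBKR
KKKKKKK
KKKKKKK

Answer: KKKKKKK
KKKKKKR
KKKKKKG
KBKBBBW
KKKKBKR
KKKKKKK
KKKKKKK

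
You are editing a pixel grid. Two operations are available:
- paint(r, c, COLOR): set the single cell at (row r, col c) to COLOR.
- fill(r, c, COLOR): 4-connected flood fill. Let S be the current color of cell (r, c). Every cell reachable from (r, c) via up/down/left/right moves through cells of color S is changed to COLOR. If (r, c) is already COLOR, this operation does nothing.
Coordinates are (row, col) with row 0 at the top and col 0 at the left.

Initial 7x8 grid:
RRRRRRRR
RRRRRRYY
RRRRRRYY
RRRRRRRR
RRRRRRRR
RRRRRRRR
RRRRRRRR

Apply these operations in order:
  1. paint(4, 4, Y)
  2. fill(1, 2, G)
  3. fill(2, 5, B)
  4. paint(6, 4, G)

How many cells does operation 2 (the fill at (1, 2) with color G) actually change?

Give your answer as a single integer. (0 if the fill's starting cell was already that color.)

Answer: 51

Derivation:
After op 1 paint(4,4,Y):
RRRRRRRR
RRRRRRYY
RRRRRRYY
RRRRRRRR
RRRRYRRR
RRRRRRRR
RRRRRRRR
After op 2 fill(1,2,G) [51 cells changed]:
GGGGGGGG
GGGGGGYY
GGGGGGYY
GGGGGGGG
GGGGYGGG
GGGGGGGG
GGGGGGGG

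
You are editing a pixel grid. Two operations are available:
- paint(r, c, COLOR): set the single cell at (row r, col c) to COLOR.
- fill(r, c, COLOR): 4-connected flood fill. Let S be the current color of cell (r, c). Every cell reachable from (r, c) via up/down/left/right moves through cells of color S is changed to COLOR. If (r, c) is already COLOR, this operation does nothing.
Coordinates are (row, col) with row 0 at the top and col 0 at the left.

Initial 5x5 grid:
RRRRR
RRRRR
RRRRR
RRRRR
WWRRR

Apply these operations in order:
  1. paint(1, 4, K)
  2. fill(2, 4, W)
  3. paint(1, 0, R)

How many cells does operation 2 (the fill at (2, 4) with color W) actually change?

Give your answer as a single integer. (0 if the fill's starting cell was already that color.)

After op 1 paint(1,4,K):
RRRRR
RRRRK
RRRRR
RRRRR
WWRRR
After op 2 fill(2,4,W) [22 cells changed]:
WWWWW
WWWWK
WWWWW
WWWWW
WWWWW

Answer: 22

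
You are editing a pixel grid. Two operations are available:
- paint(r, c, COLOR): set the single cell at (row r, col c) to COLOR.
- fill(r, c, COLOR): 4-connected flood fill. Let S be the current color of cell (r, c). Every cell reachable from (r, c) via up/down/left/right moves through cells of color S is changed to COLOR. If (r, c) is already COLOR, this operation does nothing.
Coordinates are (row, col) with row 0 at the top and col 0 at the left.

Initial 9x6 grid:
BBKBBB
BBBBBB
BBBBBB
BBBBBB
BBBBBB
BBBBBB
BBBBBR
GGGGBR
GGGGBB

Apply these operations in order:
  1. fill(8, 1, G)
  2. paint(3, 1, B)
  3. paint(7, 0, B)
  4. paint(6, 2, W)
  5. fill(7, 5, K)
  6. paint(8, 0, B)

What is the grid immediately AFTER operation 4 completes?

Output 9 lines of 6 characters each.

After op 1 fill(8,1,G) [0 cells changed]:
BBKBBB
BBBBBB
BBBBBB
BBBBBB
BBBBBB
BBBBBB
BBBBBR
GGGGBR
GGGGBB
After op 2 paint(3,1,B):
BBKBBB
BBBBBB
BBBBBB
BBBBBB
BBBBBB
BBBBBB
BBBBBR
GGGGBR
GGGGBB
After op 3 paint(7,0,B):
BBKBBB
BBBBBB
BBBBBB
BBBBBB
BBBBBB
BBBBBB
BBBBBR
BGGGBR
GGGGBB
After op 4 paint(6,2,W):
BBKBBB
BBBBBB
BBBBBB
BBBBBB
BBBBBB
BBBBBB
BBWBBR
BGGGBR
GGGGBB

Answer: BBKBBB
BBBBBB
BBBBBB
BBBBBB
BBBBBB
BBBBBB
BBWBBR
BGGGBR
GGGGBB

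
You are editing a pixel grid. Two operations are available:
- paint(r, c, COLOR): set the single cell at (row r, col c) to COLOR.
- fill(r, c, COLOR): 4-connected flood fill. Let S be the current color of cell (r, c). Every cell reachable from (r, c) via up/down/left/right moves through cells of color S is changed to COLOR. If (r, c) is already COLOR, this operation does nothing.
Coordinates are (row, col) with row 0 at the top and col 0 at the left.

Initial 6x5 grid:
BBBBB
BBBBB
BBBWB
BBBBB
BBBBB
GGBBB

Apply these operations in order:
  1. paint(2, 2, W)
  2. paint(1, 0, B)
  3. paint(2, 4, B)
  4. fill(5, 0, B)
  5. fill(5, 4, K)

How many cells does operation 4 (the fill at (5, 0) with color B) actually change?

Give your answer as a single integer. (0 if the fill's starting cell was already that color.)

After op 1 paint(2,2,W):
BBBBB
BBBBB
BBWWB
BBBBB
BBBBB
GGBBB
After op 2 paint(1,0,B):
BBBBB
BBBBB
BBWWB
BBBBB
BBBBB
GGBBB
After op 3 paint(2,4,B):
BBBBB
BBBBB
BBWWB
BBBBB
BBBBB
GGBBB
After op 4 fill(5,0,B) [2 cells changed]:
BBBBB
BBBBB
BBWWB
BBBBB
BBBBB
BBBBB

Answer: 2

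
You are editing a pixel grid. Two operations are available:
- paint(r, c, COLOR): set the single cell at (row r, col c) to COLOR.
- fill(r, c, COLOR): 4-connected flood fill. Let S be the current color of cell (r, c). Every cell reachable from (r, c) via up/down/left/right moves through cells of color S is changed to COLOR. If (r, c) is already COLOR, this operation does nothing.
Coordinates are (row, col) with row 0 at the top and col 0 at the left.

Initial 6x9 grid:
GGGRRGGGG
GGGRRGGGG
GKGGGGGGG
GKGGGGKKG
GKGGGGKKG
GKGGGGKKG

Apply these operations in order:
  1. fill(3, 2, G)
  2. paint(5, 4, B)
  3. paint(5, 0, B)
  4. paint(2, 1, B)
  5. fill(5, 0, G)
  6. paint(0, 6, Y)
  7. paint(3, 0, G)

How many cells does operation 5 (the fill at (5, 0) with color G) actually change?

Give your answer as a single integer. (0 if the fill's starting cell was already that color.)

After op 1 fill(3,2,G) [0 cells changed]:
GGGRRGGGG
GGGRRGGGG
GKGGGGGGG
GKGGGGKKG
GKGGGGKKG
GKGGGGKKG
After op 2 paint(5,4,B):
GGGRRGGGG
GGGRRGGGG
GKGGGGGGG
GKGGGGKKG
GKGGGGKKG
GKGGBGKKG
After op 3 paint(5,0,B):
GGGRRGGGG
GGGRRGGGG
GKGGGGGGG
GKGGGGKKG
GKGGGGKKG
BKGGBGKKG
After op 4 paint(2,1,B):
GGGRRGGGG
GGGRRGGGG
GBGGGGGGG
GKGGGGKKG
GKGGGGKKG
BKGGBGKKG
After op 5 fill(5,0,G) [1 cells changed]:
GGGRRGGGG
GGGRRGGGG
GBGGGGGGG
GKGGGGKKG
GKGGGGKKG
GKGGBGKKG

Answer: 1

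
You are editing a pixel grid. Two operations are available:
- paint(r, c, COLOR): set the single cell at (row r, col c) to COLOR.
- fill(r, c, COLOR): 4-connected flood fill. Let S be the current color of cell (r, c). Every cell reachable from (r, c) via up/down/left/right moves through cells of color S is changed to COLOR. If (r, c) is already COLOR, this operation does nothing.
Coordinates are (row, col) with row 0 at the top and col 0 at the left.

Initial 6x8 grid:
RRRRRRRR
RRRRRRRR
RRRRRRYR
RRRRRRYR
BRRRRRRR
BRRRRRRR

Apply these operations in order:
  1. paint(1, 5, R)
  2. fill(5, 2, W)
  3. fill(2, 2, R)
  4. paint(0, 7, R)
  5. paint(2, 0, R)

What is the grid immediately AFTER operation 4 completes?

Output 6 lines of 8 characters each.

Answer: RRRRRRRR
RRRRRRRR
RRRRRRYR
RRRRRRYR
BRRRRRRR
BRRRRRRR

Derivation:
After op 1 paint(1,5,R):
RRRRRRRR
RRRRRRRR
RRRRRRYR
RRRRRRYR
BRRRRRRR
BRRRRRRR
After op 2 fill(5,2,W) [44 cells changed]:
WWWWWWWW
WWWWWWWW
WWWWWWYW
WWWWWWYW
BWWWWWWW
BWWWWWWW
After op 3 fill(2,2,R) [44 cells changed]:
RRRRRRRR
RRRRRRRR
RRRRRRYR
RRRRRRYR
BRRRRRRR
BRRRRRRR
After op 4 paint(0,7,R):
RRRRRRRR
RRRRRRRR
RRRRRRYR
RRRRRRYR
BRRRRRRR
BRRRRRRR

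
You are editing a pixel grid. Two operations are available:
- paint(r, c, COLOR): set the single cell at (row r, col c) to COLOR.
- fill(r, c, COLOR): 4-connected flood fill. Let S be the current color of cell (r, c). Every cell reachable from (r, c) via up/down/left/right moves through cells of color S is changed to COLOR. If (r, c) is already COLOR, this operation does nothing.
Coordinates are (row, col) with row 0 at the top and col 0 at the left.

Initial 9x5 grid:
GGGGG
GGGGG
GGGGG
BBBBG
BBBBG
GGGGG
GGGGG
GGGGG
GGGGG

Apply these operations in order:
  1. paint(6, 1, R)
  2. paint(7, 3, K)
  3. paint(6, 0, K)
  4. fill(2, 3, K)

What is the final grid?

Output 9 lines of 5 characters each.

After op 1 paint(6,1,R):
GGGGG
GGGGG
GGGGG
BBBBG
BBBBG
GGGGG
GRGGG
GGGGG
GGGGG
After op 2 paint(7,3,K):
GGGGG
GGGGG
GGGGG
BBBBG
BBBBG
GGGGG
GRGGG
GGGKG
GGGGG
After op 3 paint(6,0,K):
GGGGG
GGGGG
GGGGG
BBBBG
BBBBG
GGGGG
KRGGG
GGGKG
GGGGG
After op 4 fill(2,3,K) [34 cells changed]:
KKKKK
KKKKK
KKKKK
BBBBK
BBBBK
KKKKK
KRKKK
KKKKK
KKKKK

Answer: KKKKK
KKKKK
KKKKK
BBBBK
BBBBK
KKKKK
KRKKK
KKKKK
KKKKK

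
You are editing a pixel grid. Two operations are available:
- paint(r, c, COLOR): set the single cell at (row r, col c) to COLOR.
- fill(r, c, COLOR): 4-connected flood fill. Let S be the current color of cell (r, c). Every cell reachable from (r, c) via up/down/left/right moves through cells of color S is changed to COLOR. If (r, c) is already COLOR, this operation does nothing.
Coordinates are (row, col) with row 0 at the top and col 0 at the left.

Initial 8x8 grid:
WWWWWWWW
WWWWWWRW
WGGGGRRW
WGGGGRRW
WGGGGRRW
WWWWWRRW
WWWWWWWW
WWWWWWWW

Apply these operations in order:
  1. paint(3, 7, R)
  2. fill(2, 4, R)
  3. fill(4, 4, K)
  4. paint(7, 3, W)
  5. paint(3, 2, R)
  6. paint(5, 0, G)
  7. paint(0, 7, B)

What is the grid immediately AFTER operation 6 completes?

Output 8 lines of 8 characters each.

After op 1 paint(3,7,R):
WWWWWWWW
WWWWWWRW
WGGGGRRW
WGGGGRRR
WGGGGRRW
WWWWWRRW
WWWWWWWW
WWWWWWWW
After op 2 fill(2,4,R) [12 cells changed]:
WWWWWWWW
WWWWWWRW
WRRRRRRW
WRRRRRRR
WRRRRRRW
WWWWWRRW
WWWWWWWW
WWWWWWWW
After op 3 fill(4,4,K) [22 cells changed]:
WWWWWWWW
WWWWWWKW
WKKKKKKW
WKKKKKKK
WKKKKKKW
WWWWWKKW
WWWWWWWW
WWWWWWWW
After op 4 paint(7,3,W):
WWWWWWWW
WWWWWWKW
WKKKKKKW
WKKKKKKK
WKKKKKKW
WWWWWKKW
WWWWWWWW
WWWWWWWW
After op 5 paint(3,2,R):
WWWWWWWW
WWWWWWKW
WKKKKKKW
WKRKKKKK
WKKKKKKW
WWWWWKKW
WWWWWWWW
WWWWWWWW
After op 6 paint(5,0,G):
WWWWWWWW
WWWWWWKW
WKKKKKKW
WKRKKKKK
WKKKKKKW
GWWWWKKW
WWWWWWWW
WWWWWWWW

Answer: WWWWWWWW
WWWWWWKW
WKKKKKKW
WKRKKKKK
WKKKKKKW
GWWWWKKW
WWWWWWWW
WWWWWWWW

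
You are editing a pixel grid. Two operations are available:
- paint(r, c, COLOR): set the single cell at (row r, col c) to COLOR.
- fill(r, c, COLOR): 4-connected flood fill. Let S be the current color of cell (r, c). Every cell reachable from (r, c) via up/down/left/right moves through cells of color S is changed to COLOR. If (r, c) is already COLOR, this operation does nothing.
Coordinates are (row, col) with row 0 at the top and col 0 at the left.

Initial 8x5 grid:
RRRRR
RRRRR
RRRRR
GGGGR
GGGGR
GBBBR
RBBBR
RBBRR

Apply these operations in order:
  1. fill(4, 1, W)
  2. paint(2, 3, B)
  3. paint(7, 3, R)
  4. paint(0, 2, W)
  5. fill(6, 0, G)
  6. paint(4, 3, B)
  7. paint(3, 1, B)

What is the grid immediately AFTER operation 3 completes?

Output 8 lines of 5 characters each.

Answer: RRRRR
RRRRR
RRRBR
WWWWR
WWWWR
WBBBR
RBBBR
RBBRR

Derivation:
After op 1 fill(4,1,W) [9 cells changed]:
RRRRR
RRRRR
RRRRR
WWWWR
WWWWR
WBBBR
RBBBR
RBBRR
After op 2 paint(2,3,B):
RRRRR
RRRRR
RRRBR
WWWWR
WWWWR
WBBBR
RBBBR
RBBRR
After op 3 paint(7,3,R):
RRRRR
RRRRR
RRRBR
WWWWR
WWWWR
WBBBR
RBBBR
RBBRR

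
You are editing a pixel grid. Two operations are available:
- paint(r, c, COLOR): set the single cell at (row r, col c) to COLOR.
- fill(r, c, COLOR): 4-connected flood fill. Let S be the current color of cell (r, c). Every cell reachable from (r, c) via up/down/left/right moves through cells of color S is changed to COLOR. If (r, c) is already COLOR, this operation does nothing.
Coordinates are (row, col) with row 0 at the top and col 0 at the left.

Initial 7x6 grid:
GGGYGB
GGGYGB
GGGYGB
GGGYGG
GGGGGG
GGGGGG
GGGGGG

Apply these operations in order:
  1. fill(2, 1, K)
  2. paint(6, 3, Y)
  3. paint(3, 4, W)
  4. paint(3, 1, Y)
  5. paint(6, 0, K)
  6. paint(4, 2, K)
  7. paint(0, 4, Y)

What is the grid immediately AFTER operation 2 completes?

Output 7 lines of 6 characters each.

Answer: KKKYKB
KKKYKB
KKKYKB
KKKYKK
KKKKKK
KKKKKK
KKKYKK

Derivation:
After op 1 fill(2,1,K) [35 cells changed]:
KKKYKB
KKKYKB
KKKYKB
KKKYKK
KKKKKK
KKKKKK
KKKKKK
After op 2 paint(6,3,Y):
KKKYKB
KKKYKB
KKKYKB
KKKYKK
KKKKKK
KKKKKK
KKKYKK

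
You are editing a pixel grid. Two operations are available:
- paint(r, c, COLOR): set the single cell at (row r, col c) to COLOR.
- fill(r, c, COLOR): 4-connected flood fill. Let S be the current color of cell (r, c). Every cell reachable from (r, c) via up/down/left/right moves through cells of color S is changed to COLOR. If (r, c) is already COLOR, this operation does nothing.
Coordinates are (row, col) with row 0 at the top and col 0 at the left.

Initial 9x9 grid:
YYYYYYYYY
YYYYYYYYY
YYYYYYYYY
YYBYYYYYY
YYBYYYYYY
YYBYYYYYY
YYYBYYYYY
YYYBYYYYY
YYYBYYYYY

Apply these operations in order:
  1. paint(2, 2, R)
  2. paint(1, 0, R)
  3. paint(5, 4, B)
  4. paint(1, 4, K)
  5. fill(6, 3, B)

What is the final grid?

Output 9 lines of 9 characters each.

Answer: YYYYYYYYY
RYYYKYYYY
YYRYYYYYY
YYBYYYYYY
YYBYYYYYY
YYBYBYYYY
YYYBYYYYY
YYYBYYYYY
YYYBYYYYY

Derivation:
After op 1 paint(2,2,R):
YYYYYYYYY
YYYYYYYYY
YYRYYYYYY
YYBYYYYYY
YYBYYYYYY
YYBYYYYYY
YYYBYYYYY
YYYBYYYYY
YYYBYYYYY
After op 2 paint(1,0,R):
YYYYYYYYY
RYYYYYYYY
YYRYYYYYY
YYBYYYYYY
YYBYYYYYY
YYBYYYYYY
YYYBYYYYY
YYYBYYYYY
YYYBYYYYY
After op 3 paint(5,4,B):
YYYYYYYYY
RYYYYYYYY
YYRYYYYYY
YYBYYYYYY
YYBYYYYYY
YYBYBYYYY
YYYBYYYYY
YYYBYYYYY
YYYBYYYYY
After op 4 paint(1,4,K):
YYYYYYYYY
RYYYKYYYY
YYRYYYYYY
YYBYYYYYY
YYBYYYYYY
YYBYBYYYY
YYYBYYYYY
YYYBYYYYY
YYYBYYYYY
After op 5 fill(6,3,B) [0 cells changed]:
YYYYYYYYY
RYYYKYYYY
YYRYYYYYY
YYBYYYYYY
YYBYYYYYY
YYBYBYYYY
YYYBYYYYY
YYYBYYYYY
YYYBYYYYY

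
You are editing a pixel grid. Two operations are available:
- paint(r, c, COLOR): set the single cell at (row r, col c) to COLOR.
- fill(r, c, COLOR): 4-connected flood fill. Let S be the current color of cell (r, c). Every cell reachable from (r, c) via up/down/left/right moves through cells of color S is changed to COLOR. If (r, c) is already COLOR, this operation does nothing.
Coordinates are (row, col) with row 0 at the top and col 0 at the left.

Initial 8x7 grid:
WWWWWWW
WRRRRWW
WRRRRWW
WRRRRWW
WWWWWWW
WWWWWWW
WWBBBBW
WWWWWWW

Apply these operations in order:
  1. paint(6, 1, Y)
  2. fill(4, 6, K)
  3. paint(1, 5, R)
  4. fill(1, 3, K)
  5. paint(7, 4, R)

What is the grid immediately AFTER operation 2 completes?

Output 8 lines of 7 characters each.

After op 1 paint(6,1,Y):
WWWWWWW
WRRRRWW
WRRRRWW
WRRRRWW
WWWWWWW
WWWWWWW
WYBBBBW
WWWWWWW
After op 2 fill(4,6,K) [39 cells changed]:
KKKKKKK
KRRRRKK
KRRRRKK
KRRRRKK
KKKKKKK
KKKKKKK
KYBBBBK
KKKKKKK

Answer: KKKKKKK
KRRRRKK
KRRRRKK
KRRRRKK
KKKKKKK
KKKKKKK
KYBBBBK
KKKKKKK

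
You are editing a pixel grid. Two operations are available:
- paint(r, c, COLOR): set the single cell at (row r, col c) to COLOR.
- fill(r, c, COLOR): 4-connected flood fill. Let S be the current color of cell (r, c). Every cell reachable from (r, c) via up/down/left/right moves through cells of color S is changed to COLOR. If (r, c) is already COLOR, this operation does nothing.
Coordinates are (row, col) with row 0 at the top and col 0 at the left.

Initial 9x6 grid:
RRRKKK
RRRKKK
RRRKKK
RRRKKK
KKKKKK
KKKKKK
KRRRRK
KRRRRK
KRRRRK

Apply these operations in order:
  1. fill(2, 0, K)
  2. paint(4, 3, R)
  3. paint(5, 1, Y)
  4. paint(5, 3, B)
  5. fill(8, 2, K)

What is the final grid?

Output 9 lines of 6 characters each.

Answer: KKKKKK
KKKKKK
KKKKKK
KKKKKK
KKKRKK
KYKBKK
KKKKKK
KKKKKK
KKKKKK

Derivation:
After op 1 fill(2,0,K) [12 cells changed]:
KKKKKK
KKKKKK
KKKKKK
KKKKKK
KKKKKK
KKKKKK
KRRRRK
KRRRRK
KRRRRK
After op 2 paint(4,3,R):
KKKKKK
KKKKKK
KKKKKK
KKKKKK
KKKRKK
KKKKKK
KRRRRK
KRRRRK
KRRRRK
After op 3 paint(5,1,Y):
KKKKKK
KKKKKK
KKKKKK
KKKKKK
KKKRKK
KYKKKK
KRRRRK
KRRRRK
KRRRRK
After op 4 paint(5,3,B):
KKKKKK
KKKKKK
KKKKKK
KKKKKK
KKKRKK
KYKBKK
KRRRRK
KRRRRK
KRRRRK
After op 5 fill(8,2,K) [12 cells changed]:
KKKKKK
KKKKKK
KKKKKK
KKKKKK
KKKRKK
KYKBKK
KKKKKK
KKKKKK
KKKKKK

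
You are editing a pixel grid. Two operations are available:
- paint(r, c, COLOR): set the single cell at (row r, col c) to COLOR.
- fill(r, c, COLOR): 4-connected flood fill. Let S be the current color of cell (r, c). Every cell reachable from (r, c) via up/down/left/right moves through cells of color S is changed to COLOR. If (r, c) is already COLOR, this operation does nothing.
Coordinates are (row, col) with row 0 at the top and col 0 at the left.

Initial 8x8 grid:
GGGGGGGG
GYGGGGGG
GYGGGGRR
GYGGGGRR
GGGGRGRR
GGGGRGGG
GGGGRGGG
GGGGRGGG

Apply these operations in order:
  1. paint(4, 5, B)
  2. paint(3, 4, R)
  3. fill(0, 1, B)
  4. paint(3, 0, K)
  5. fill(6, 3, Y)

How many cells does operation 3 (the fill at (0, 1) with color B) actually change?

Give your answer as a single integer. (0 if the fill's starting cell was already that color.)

After op 1 paint(4,5,B):
GGGGGGGG
GYGGGGGG
GYGGGGRR
GYGGGGRR
GGGGRBRR
GGGGRGGG
GGGGRGGG
GGGGRGGG
After op 2 paint(3,4,R):
GGGGGGGG
GYGGGGGG
GYGGGGRR
GYGGRGRR
GGGGRBRR
GGGGRGGG
GGGGRGGG
GGGGRGGG
After op 3 fill(0,1,B) [40 cells changed]:
BBBBBBBB
BYBBBBBB
BYBBBBRR
BYBBRBRR
BBBBRBRR
BBBBRGGG
BBBBRGGG
BBBBRGGG

Answer: 40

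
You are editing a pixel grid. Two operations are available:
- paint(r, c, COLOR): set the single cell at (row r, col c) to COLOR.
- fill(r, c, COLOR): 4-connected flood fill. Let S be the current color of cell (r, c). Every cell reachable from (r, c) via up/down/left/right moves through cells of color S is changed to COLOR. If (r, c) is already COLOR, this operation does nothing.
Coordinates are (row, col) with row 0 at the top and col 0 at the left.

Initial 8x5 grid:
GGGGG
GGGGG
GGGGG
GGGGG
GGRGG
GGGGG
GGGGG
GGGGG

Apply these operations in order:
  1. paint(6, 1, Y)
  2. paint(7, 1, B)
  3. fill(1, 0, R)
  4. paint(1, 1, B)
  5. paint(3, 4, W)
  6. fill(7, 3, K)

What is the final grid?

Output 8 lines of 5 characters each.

Answer: KKKKK
KBKKK
KKKKK
KKKKW
KKKKK
KKKKK
KYKKK
KBKKK

Derivation:
After op 1 paint(6,1,Y):
GGGGG
GGGGG
GGGGG
GGGGG
GGRGG
GGGGG
GYGGG
GGGGG
After op 2 paint(7,1,B):
GGGGG
GGGGG
GGGGG
GGGGG
GGRGG
GGGGG
GYGGG
GBGGG
After op 3 fill(1,0,R) [37 cells changed]:
RRRRR
RRRRR
RRRRR
RRRRR
RRRRR
RRRRR
RYRRR
RBRRR
After op 4 paint(1,1,B):
RRRRR
RBRRR
RRRRR
RRRRR
RRRRR
RRRRR
RYRRR
RBRRR
After op 5 paint(3,4,W):
RRRRR
RBRRR
RRRRR
RRRRW
RRRRR
RRRRR
RYRRR
RBRRR
After op 6 fill(7,3,K) [36 cells changed]:
KKKKK
KBKKK
KKKKK
KKKKW
KKKKK
KKKKK
KYKKK
KBKKK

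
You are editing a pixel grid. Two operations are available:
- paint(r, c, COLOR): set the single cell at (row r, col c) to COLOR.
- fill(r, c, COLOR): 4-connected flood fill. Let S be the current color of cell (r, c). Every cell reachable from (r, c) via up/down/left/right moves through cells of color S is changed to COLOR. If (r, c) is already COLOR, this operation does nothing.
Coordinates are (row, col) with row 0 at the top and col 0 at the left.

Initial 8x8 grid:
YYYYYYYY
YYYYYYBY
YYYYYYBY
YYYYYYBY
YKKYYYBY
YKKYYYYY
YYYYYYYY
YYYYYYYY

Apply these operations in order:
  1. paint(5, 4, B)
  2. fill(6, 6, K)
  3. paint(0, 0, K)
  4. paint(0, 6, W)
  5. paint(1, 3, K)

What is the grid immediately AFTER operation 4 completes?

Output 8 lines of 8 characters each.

Answer: KKKKKKWK
KKKKKKBK
KKKKKKBK
KKKKKKBK
KKKKKKBK
KKKKBKKK
KKKKKKKK
KKKKKKKK

Derivation:
After op 1 paint(5,4,B):
YYYYYYYY
YYYYYYBY
YYYYYYBY
YYYYYYBY
YKKYYYBY
YKKYBYYY
YYYYYYYY
YYYYYYYY
After op 2 fill(6,6,K) [55 cells changed]:
KKKKKKKK
KKKKKKBK
KKKKKKBK
KKKKKKBK
KKKKKKBK
KKKKBKKK
KKKKKKKK
KKKKKKKK
After op 3 paint(0,0,K):
KKKKKKKK
KKKKKKBK
KKKKKKBK
KKKKKKBK
KKKKKKBK
KKKKBKKK
KKKKKKKK
KKKKKKKK
After op 4 paint(0,6,W):
KKKKKKWK
KKKKKKBK
KKKKKKBK
KKKKKKBK
KKKKKKBK
KKKKBKKK
KKKKKKKK
KKKKKKKK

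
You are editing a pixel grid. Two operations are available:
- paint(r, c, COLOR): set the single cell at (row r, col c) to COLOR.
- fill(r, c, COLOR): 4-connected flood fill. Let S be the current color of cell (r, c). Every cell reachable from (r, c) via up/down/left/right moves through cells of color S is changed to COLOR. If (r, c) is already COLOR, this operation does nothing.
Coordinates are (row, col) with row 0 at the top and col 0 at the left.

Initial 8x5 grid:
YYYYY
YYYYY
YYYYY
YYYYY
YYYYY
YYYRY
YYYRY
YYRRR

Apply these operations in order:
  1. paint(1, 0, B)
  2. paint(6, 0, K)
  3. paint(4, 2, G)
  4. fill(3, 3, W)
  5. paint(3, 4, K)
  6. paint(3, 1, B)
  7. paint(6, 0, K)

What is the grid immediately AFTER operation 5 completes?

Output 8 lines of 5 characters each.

After op 1 paint(1,0,B):
YYYYY
BYYYY
YYYYY
YYYYY
YYYYY
YYYRY
YYYRY
YYRRR
After op 2 paint(6,0,K):
YYYYY
BYYYY
YYYYY
YYYYY
YYYYY
YYYRY
KYYRY
YYRRR
After op 3 paint(4,2,G):
YYYYY
BYYYY
YYYYY
YYYYY
YYGYY
YYYRY
KYYRY
YYRRR
After op 4 fill(3,3,W) [32 cells changed]:
WWWWW
BWWWW
WWWWW
WWWWW
WWGWW
WWWRW
KWWRW
WWRRR
After op 5 paint(3,4,K):
WWWWW
BWWWW
WWWWW
WWWWK
WWGWW
WWWRW
KWWRW
WWRRR

Answer: WWWWW
BWWWW
WWWWW
WWWWK
WWGWW
WWWRW
KWWRW
WWRRR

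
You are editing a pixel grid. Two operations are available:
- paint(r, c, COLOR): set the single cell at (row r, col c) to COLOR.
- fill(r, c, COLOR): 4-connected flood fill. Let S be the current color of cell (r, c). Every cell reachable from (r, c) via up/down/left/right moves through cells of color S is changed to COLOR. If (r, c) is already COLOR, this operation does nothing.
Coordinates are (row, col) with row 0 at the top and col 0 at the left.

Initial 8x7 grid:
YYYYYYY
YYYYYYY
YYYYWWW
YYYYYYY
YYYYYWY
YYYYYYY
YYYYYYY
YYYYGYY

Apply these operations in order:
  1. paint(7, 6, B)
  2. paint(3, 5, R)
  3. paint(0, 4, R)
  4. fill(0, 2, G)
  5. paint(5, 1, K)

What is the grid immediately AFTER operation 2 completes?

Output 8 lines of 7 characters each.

Answer: YYYYYYY
YYYYYYY
YYYYWWW
YYYYYRY
YYYYYWY
YYYYYYY
YYYYYYY
YYYYGYB

Derivation:
After op 1 paint(7,6,B):
YYYYYYY
YYYYYYY
YYYYWWW
YYYYYYY
YYYYYWY
YYYYYYY
YYYYYYY
YYYYGYB
After op 2 paint(3,5,R):
YYYYYYY
YYYYYYY
YYYYWWW
YYYYYRY
YYYYYWY
YYYYYYY
YYYYYYY
YYYYGYB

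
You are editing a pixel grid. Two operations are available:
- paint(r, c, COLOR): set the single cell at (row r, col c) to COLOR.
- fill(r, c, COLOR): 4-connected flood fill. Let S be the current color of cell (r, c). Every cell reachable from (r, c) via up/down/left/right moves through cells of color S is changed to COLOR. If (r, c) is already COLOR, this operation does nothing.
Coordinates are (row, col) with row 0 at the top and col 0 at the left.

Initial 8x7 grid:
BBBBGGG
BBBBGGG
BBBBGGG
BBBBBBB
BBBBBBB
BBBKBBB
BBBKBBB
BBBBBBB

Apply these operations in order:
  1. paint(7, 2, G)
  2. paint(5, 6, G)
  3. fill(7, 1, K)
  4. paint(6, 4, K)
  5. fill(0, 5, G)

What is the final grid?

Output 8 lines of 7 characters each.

Answer: KKKKGGG
KKKKGGG
KKKKGGG
KKKKKKK
KKKKKKK
KKKKKKG
KKKKKKK
KKGKKKK

Derivation:
After op 1 paint(7,2,G):
BBBBGGG
BBBBGGG
BBBBGGG
BBBBBBB
BBBBBBB
BBBKBBB
BBBKBBB
BBGBBBB
After op 2 paint(5,6,G):
BBBBGGG
BBBBGGG
BBBBGGG
BBBBBBB
BBBBBBB
BBBKBBG
BBBKBBB
BBGBBBB
After op 3 fill(7,1,K) [43 cells changed]:
KKKKGGG
KKKKGGG
KKKKGGG
KKKKKKK
KKKKKKK
KKKKKKG
KKKKKKK
KKGKKKK
After op 4 paint(6,4,K):
KKKKGGG
KKKKGGG
KKKKGGG
KKKKKKK
KKKKKKK
KKKKKKG
KKKKKKK
KKGKKKK
After op 5 fill(0,5,G) [0 cells changed]:
KKKKGGG
KKKKGGG
KKKKGGG
KKKKKKK
KKKKKKK
KKKKKKG
KKKKKKK
KKGKKKK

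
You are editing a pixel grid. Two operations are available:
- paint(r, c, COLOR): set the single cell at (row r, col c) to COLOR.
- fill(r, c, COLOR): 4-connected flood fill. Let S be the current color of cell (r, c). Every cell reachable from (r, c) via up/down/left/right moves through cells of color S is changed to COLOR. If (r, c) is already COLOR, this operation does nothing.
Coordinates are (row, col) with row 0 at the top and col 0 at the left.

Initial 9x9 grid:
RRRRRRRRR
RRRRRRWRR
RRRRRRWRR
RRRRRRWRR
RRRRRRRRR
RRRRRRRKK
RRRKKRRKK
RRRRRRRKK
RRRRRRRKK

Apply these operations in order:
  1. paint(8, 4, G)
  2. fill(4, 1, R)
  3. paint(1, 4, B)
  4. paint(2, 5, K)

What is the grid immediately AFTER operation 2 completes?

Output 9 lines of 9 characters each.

After op 1 paint(8,4,G):
RRRRRRRRR
RRRRRRWRR
RRRRRRWRR
RRRRRRWRR
RRRRRRRRR
RRRRRRRKK
RRRKKRRKK
RRRRRRRKK
RRRRGRRKK
After op 2 fill(4,1,R) [0 cells changed]:
RRRRRRRRR
RRRRRRWRR
RRRRRRWRR
RRRRRRWRR
RRRRRRRRR
RRRRRRRKK
RRRKKRRKK
RRRRRRRKK
RRRRGRRKK

Answer: RRRRRRRRR
RRRRRRWRR
RRRRRRWRR
RRRRRRWRR
RRRRRRRRR
RRRRRRRKK
RRRKKRRKK
RRRRRRRKK
RRRRGRRKK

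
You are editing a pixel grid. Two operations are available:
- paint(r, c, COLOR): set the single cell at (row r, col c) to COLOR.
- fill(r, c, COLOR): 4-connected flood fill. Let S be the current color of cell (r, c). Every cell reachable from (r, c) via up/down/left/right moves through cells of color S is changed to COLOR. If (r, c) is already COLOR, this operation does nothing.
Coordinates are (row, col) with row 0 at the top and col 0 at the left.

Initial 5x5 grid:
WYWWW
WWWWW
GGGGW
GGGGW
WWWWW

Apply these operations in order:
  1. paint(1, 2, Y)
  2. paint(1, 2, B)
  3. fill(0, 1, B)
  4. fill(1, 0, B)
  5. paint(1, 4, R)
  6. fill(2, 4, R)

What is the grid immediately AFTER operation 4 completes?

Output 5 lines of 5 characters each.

Answer: BBWWW
BBBWW
GGGGW
GGGGW
WWWWW

Derivation:
After op 1 paint(1,2,Y):
WYWWW
WWYWW
GGGGW
GGGGW
WWWWW
After op 2 paint(1,2,B):
WYWWW
WWBWW
GGGGW
GGGGW
WWWWW
After op 3 fill(0,1,B) [1 cells changed]:
WBWWW
WWBWW
GGGGW
GGGGW
WWWWW
After op 4 fill(1,0,B) [3 cells changed]:
BBWWW
BBBWW
GGGGW
GGGGW
WWWWW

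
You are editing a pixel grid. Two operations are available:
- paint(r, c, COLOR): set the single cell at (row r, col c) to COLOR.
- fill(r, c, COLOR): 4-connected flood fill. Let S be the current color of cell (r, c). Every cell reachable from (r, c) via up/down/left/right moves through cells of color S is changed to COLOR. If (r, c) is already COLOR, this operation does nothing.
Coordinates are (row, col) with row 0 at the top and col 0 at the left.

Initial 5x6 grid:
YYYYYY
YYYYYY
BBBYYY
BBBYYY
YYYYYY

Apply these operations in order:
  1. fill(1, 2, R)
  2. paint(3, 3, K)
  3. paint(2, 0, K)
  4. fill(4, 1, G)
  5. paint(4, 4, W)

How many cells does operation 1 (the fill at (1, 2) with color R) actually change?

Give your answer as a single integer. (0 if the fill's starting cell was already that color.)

After op 1 fill(1,2,R) [24 cells changed]:
RRRRRR
RRRRRR
BBBRRR
BBBRRR
RRRRRR

Answer: 24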